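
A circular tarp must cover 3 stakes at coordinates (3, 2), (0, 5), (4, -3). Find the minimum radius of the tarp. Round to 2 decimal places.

4.47

Call the three points A, B, C in the order given.
Side lengths²: AB² = 18, AC² = 26, BC² = 80.
Since BC² = 80 ≥ 26 + 18 = 44, the angle opposite BC is not acute, so the smallest enclosing circle has BC as diameter.
Centre = midpoint of BC = (2, 1), r² = 80/4 = 20.
r = √20 ≈ 4.47.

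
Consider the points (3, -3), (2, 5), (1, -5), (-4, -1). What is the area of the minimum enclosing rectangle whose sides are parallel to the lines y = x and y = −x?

In coordinates u = x + y, v = x − y the rectangle is axis-aligned; the map (x,y)→(u,v) scales areas by 2.
u-values: 0, 7, -4, -5; range = 7 − (-5) = 12.
v-values: 6, -3, 6, -3; range = 6 − (-3) = 9.
Area = (12 × 9) / 2 = 54.

54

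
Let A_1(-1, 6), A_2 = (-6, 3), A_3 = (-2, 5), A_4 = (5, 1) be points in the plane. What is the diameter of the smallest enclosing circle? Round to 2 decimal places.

11.18

The minimum enclosing circle of a finite set is fixed by two of the points (as a diameter) or three (as a circumcircle).
The farthest pair is A_2–A_4 with squared distance 125. The circle on this segment as diameter has centre (-0.5, 2) and r² = 125/4 = 31.25.
Check A_1: distance² to centre = 16.25 ≤ 31.25, so it lies inside.
All remaining points lie in this disk, and no smaller disk contains both endpoints, so this is the minimum enclosing circle.
Diameter = 2r = 2√(31.25) ≈ 11.18.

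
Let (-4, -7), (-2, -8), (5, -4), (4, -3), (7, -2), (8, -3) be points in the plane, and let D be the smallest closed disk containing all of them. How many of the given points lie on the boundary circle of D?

By Welzl's lemma the MEC is supported by two points (diametrically opposite) or three points (on a circumcircle).
The farthest pair is (-4, -7)–(8, -3) with squared distance 160. The circle on this segment as diameter has centre (2, -5) and r² = 160/4 = 40.
Check (-2, -8): distance² to centre = 25 ≤ 40, so it lies inside.
All remaining points lie in this disk, and no smaller disk contains both endpoints, so this is the minimum enclosing circle.
The points at distance exactly r from the centre are (-4, -7), (8, -3) — 2 points.

2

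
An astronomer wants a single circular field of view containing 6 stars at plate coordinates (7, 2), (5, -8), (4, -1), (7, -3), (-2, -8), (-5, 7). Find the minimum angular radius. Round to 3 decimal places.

By Welzl's lemma the MEC is supported by two points (diametrically opposite) or three points (on a circumcircle).
The farthest pair is (5, -8)–(-5, 7) with squared distance 325. The circle on this segment as diameter has centre (0, -0.5) and r² = 325/4 = 81.25.
Check (7, 2): distance² to centre = 55.25 ≤ 81.25, so it lies inside.
All remaining points lie in this disk, and no smaller disk contains both endpoints, so this is the minimum enclosing circle.
r = √(81.25) ≈ 9.014.

9.014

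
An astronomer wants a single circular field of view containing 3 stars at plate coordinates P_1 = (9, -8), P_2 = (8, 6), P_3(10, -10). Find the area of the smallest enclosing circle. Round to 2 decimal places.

Side lengths²: P_1P_2² = 197, P_1P_3² = 5, P_2P_3² = 260.
Since P_2P_3² = 260 ≥ 197 + 5 = 202, the angle opposite P_2P_3 is not acute, so the smallest enclosing circle has P_2P_3 as diameter.
Centre = midpoint of P_2P_3 = (9, -2), r² = 260/4 = 65.
Area = π·r² = π·65 ≈ 204.20.

204.20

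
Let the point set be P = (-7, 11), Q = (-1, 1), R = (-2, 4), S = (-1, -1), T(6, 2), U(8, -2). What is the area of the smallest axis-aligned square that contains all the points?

The bounding box has width 15 and height 13.
An axis-aligned square enclosing the set must have side ≥ max(width, height).
So the minimum side is max(15, 13) = 15.
Area = 15² = 225.

225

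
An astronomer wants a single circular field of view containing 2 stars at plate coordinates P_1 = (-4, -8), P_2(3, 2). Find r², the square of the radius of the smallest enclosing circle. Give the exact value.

37.25

The smallest circle enclosing two points has them as diameter endpoints.
Centre = midpoint = (-0.5, -3); r² = |P_1P_2|²/4 = 149/4 = 37.25.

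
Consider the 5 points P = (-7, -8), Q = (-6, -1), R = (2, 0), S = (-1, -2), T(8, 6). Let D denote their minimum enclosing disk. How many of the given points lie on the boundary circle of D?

A smallest enclosing disk is always determined by at most three of the input points on its boundary.
The farthest pair is P–T with squared distance 421. The circle on this segment as diameter has centre (0.5, -1) and r² = 421/4 = 105.25.
Check Q: distance² to centre = 42.25 ≤ 105.25, so it lies inside.
All remaining points lie in this disk, and no smaller disk contains both endpoints, so this is the minimum enclosing circle.
The points at distance exactly r from the centre are P, T — 2 points.

2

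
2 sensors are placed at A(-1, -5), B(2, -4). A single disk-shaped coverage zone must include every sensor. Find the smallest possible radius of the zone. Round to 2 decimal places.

The smallest circle enclosing two points has them as diameter endpoints.
Centre = midpoint = (0.5, -4.5); r² = |AB|²/4 = 10/4 = 2.5.
r = √(2.5) ≈ 1.58.

1.58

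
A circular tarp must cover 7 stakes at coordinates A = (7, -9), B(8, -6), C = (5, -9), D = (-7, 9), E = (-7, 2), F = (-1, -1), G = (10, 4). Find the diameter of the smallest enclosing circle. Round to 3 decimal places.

By Welzl's lemma the MEC is supported by two points (diametrically opposite) or three points (on a circumcircle).
The farthest pair is A–D with squared distance 520. The circle on this segment as diameter has centre (0, 0) and r² = 520/4 = 130.
Check B: distance² to centre = 100 ≤ 130, so it lies inside.
All remaining points lie in this disk, and no smaller disk contains both endpoints, so this is the minimum enclosing circle.
Diameter = 2r = 2√130 ≈ 22.804.

22.804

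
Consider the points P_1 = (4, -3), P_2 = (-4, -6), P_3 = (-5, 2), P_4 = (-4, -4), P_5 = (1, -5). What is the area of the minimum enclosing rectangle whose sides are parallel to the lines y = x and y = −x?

In coordinates u = x + y, v = x − y the rectangle is axis-aligned; the map (x,y)→(u,v) scales areas by 2.
u-values: 1, -10, -3, -8, -4; range = 1 − (-10) = 11.
v-values: 7, 2, -7, 0, 6; range = 7 − (-7) = 14.
Area = (11 × 14) / 2 = 77.

77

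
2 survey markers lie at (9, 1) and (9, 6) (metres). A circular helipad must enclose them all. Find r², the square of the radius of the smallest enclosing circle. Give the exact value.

The smallest circle enclosing two points has them as diameter endpoints.
Centre = midpoint = (9, 3.5); r² = |(9, 1)−(9, 6)|²/4 = 25/4 = 6.25.

6.25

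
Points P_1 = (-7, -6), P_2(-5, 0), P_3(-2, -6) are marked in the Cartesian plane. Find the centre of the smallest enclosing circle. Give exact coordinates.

(-4.5, -3.5)

Side lengths²: P_1P_2² = 40, P_1P_3² = 25, P_2P_3² = 45.
Since P_2P_3² = 45 < 40 + 25 = 65, the triangle is acute, so the smallest enclosing circle is the circumcircle.
Circumcentre = (-4.5, -3.5), r² = 12.5.
Centre = (-4.5, -3.5).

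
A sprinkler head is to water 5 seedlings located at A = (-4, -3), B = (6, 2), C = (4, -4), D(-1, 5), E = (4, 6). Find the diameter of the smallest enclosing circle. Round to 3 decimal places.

12.135

The minimum enclosing circle is determined by three boundary points: A, C, E.
Their circumcentre is (0.5625, 1) with r² = 36.81640625.
The farthest remaining point B is at distance² 30.56640625 ≤ 36.81640625.
Diameter = 2r = 2√(36.81640625) ≈ 12.135.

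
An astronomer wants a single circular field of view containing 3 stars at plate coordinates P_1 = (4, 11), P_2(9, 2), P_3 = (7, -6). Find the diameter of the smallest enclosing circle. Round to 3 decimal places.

17.263

Side lengths²: P_1P_2² = 106, P_1P_3² = 298, P_2P_3² = 68.
Since P_1P_3² = 298 ≥ 106 + 68 = 174, the angle opposite P_1P_3 is not acute, so the smallest enclosing circle has P_1P_3 as diameter.
Centre = midpoint of P_1P_3 = (5.5, 2.5), r² = 298/4 = 74.5.
Diameter = 2r = 2√(74.5) ≈ 17.263.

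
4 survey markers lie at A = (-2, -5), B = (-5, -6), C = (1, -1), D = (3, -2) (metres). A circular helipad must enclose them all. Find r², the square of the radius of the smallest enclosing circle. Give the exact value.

By Welzl's lemma the MEC is supported by two points (diametrically opposite) or three points (on a circumcircle).
The farthest pair is B–D with squared distance 80. The circle on this segment as diameter has centre (-1, -4) and r² = 80/4 = 20.
Check A: distance² to centre = 2 ≤ 20, so it lies inside.
All remaining points lie in this disk, and no smaller disk contains both endpoints, so this is the minimum enclosing circle.

20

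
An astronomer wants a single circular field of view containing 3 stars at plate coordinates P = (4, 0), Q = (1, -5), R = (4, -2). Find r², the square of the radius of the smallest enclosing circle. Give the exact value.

8.5

Side lengths²: PQ² = 34, PR² = 4, QR² = 18.
Since PQ² = 34 ≥ 18 + 4 = 22, the angle opposite PQ is not acute, so the smallest enclosing circle has PQ as diameter.
Centre = midpoint of PQ = (2.5, -2.5), r² = 34/4 = 8.5.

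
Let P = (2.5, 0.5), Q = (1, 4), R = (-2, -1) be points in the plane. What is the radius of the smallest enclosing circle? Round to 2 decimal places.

Side lengths²: PQ² = 14.5, PR² = 22.5, QR² = 34.
Since QR² = 34 < 22.5 + 14.5 = 37, the triangle is acute, so the smallest enclosing circle is the circumcircle.
Circumcentre = (-7/24, 1.375), r² = 2465/288.
r = √(2465/288) ≈ 2.93.

2.93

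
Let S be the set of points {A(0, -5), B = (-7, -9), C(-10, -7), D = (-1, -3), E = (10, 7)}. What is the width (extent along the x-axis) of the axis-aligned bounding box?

max x = 10, min x = -10, so width = 20.

20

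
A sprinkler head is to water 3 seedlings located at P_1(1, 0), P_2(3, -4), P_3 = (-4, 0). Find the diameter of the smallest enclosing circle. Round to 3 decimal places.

Side lengths²: P_1P_2² = 20, P_1P_3² = 25, P_2P_3² = 65.
Since P_2P_3² = 65 ≥ 25 + 20 = 45, the angle opposite P_2P_3 is not acute, so the smallest enclosing circle has P_2P_3 as diameter.
Centre = midpoint of P_2P_3 = (-0.5, -2), r² = 65/4 = 16.25.
Diameter = 2r = 2√(16.25) ≈ 8.062.

8.062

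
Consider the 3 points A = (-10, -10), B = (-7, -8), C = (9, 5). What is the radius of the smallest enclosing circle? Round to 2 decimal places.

12.10

Side lengths²: AB² = 13, AC² = 586, BC² = 425.
Since AC² = 586 ≥ 425 + 13 = 438, the angle opposite AC is not acute, so the smallest enclosing circle has AC as diameter.
Centre = midpoint of AC = (-0.5, -2.5), r² = 586/4 = 146.5.
r = √(146.5) ≈ 12.10.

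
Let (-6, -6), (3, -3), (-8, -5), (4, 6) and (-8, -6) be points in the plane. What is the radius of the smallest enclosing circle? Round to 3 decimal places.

8.485

By Welzl's lemma the MEC is supported by two points (diametrically opposite) or three points (on a circumcircle).
The farthest pair is (4, 6)–(-8, -6) with squared distance 288. The circle on this segment as diameter has centre (-2, 0) and r² = 288/4 = 72.
Check (-6, -6): distance² to centre = 52 ≤ 72, so it lies inside.
All remaining points lie in this disk, and no smaller disk contains both endpoints, so this is the minimum enclosing circle.
r = √72 ≈ 8.485.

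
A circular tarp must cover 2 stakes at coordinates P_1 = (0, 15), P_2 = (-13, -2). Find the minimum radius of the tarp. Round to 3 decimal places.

The smallest circle enclosing two points has them as diameter endpoints.
Centre = midpoint = (-6.5, 6.5); r² = |P_1P_2|²/4 = 458/4 = 114.5.
r = √(114.5) ≈ 10.700.

10.700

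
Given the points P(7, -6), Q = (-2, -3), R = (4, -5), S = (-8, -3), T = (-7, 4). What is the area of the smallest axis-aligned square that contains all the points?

225

The bounding box has width 15 and height 10.
An axis-aligned square enclosing the set must have side ≥ max(width, height).
So the minimum side is max(15, 10) = 15.
Area = 15² = 225.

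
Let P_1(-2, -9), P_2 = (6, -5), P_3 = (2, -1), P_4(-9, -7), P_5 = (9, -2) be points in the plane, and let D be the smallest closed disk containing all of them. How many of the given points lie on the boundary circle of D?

The minimum enclosing circle of a finite set is fixed by two of the points (as a diameter) or three (as a circumcircle).
The farthest pair is P_4–P_5 with squared distance 349. The circle on this segment as diameter has centre (0, -4.5) and r² = 349/4 = 87.25.
Check P_1: distance² to centre = 24.25 ≤ 87.25, so it lies inside.
All remaining points lie in this disk, and no smaller disk contains both endpoints, so this is the minimum enclosing circle.
The points at distance exactly r from the centre are P_4, P_5 — 2 points.

2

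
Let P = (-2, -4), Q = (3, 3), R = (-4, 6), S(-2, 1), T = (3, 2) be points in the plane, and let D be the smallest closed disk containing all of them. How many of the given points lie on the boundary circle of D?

The minimum enclosing circle of a finite set is fixed by two of the points (as a diameter) or three (as a circumcircle).
The minimum enclosing circle is determined by three boundary points: P, Q, R.
Their circumcentre is (-1.90625, 1.21875) with r² = 27.244140625.
The farthest remaining point T is at distance² 24.681640625 ≤ 27.244140625.
The points at distance exactly r from the centre are P, Q, R — 3 points.

3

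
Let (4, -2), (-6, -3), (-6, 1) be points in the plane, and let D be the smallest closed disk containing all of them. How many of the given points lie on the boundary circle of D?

3

Call the three points A, B, C in the order given.
Side lengths²: AB² = 101, AC² = 109, BC² = 16.
Since AC² = 109 < 101 + 16 = 117, the triangle is acute, so the smallest enclosing circle is the circumcircle.
Circumcentre = (-1.15, -1), r² = 27.5225.
The points at distance exactly r from the centre are (4, -2), (-6, -3), (-6, 1) — 3 points.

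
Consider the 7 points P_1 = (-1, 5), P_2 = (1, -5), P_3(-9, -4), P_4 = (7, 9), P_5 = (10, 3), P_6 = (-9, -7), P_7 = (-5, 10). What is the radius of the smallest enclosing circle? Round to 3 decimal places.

11.314

A smallest enclosing disk is always determined by at most three of the input points on its boundary.
The farthest pair is P_4–P_6 with squared distance 512. The circle on this segment as diameter has centre (-1, 1) and r² = 512/4 = 128.
Check P_1: distance² to centre = 16 ≤ 128, so it lies inside.
All remaining points lie in this disk, and no smaller disk contains both endpoints, so this is the minimum enclosing circle.
r = √128 ≈ 11.314.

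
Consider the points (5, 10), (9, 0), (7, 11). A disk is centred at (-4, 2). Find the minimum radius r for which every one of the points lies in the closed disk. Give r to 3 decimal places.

14.213

The required radius is the distance from (-4, 2) to the farthest point.
Squared distances: 145, 173, 202.
Maximum is 202, attained at (7, 11).
r = √202 ≈ 14.213.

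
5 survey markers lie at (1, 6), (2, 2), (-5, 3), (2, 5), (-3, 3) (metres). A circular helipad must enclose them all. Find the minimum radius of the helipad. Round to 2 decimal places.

3.68

The minimum enclosing circle is determined by three boundary points: (2, 2), (-5, 3), (2, 5).
Their circumcentre is (-19/14, 3.5) with r² = 1325/98.
The farthest remaining point (1, 6) is at distance² 1157/98 ≤ 1325/98.
r = √(1325/98) ≈ 3.68.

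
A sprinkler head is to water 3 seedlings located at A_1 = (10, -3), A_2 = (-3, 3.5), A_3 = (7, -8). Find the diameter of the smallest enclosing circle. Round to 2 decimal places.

Side lengths²: A_1A_2² = 211.25, A_1A_3² = 34, A_2A_3² = 232.25.
Since A_2A_3² = 232.25 < 211.25 + 34 = 245.25, the triangle is acute, so the smallest enclosing circle is the circumcircle.
Circumcentre = (127/52, -97/52), r² = 78965/1352.
Diameter = 2r = 2√(78965/1352) ≈ 15.28.

15.28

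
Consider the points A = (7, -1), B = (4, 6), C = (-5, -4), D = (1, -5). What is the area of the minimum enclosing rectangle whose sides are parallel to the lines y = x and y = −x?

In coordinates u = x + y, v = x − y the rectangle is axis-aligned; the map (x,y)→(u,v) scales areas by 2.
u-values: 6, 10, -9, -4; range = 10 − (-9) = 19.
v-values: 8, -2, -1, 6; range = 8 − (-2) = 10.
Area = (19 × 10) / 2 = 95.

95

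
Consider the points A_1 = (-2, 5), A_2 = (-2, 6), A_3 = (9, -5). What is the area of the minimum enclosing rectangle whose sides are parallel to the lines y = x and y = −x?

11

In coordinates u = x + y, v = x − y the rectangle is axis-aligned; the map (x,y)→(u,v) scales areas by 2.
u-values: 3, 4, 4; range = 4 − 3 = 1.
v-values: -7, -8, 14; range = 14 − (-8) = 22.
Area = (1 × 22) / 2 = 11.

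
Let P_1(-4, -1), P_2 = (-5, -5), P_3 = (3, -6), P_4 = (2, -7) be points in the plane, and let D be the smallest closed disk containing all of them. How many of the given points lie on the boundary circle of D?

The minimum enclosing circle of a finite set is fixed by two of the points (as a diameter) or three (as a circumcircle).
The minimum enclosing circle is determined by three boundary points: P_1, P_2, P_3.
Their circumcentre is (-53/66, -259/66) with r² = 40885/2178.
The farthest remaining point P_4 is at distance² 37717/2178 ≤ 40885/2178.
The points at distance exactly r from the centre are P_1, P_2, P_3 — 3 points.

3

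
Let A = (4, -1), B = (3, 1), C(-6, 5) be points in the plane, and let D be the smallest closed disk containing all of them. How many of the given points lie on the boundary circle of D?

Side lengths²: AB² = 5, AC² = 136, BC² = 97.
Since AC² = 136 ≥ 97 + 5 = 102, the angle opposite AC is not acute, so the smallest enclosing circle has AC as diameter.
Centre = midpoint of AC = (-1, 2), r² = 136/4 = 34.
The points at distance exactly r from the centre are A, C — 2 points.

2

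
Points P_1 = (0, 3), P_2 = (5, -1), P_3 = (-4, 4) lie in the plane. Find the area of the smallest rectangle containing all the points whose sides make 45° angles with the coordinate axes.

28

In coordinates u = x + y, v = x − y the rectangle is axis-aligned; the map (x,y)→(u,v) scales areas by 2.
u-values: 3, 4, 0; range = 4 − 0 = 4.
v-values: -3, 6, -8; range = 6 − (-8) = 14.
Area = (4 × 14) / 2 = 28.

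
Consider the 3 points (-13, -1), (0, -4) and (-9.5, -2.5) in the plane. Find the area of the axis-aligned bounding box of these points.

39

x ranges over [-13, 0], width 13.
y ranges over [-4, -1], height 3.
Area = 13 × 3 = 39.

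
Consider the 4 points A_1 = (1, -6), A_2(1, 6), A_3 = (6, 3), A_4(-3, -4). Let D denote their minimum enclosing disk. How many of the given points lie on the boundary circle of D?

2

A smallest enclosing disk is always determined by at most three of the input points on its boundary.
The farthest pair is A_1–A_2 with squared distance 144. The circle on this segment as diameter has centre (1, 0) and r² = 144/4 = 36.
Check A_3: distance² to centre = 34 ≤ 36, so it lies inside.
All remaining points lie in this disk, and no smaller disk contains both endpoints, so this is the minimum enclosing circle.
The points at distance exactly r from the centre are A_1, A_2 — 2 points.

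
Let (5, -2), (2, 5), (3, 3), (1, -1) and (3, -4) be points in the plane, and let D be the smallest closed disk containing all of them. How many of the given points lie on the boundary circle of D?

The minimum enclosing circle of a finite set is fixed by two of the points (as a diameter) or three (as a circumcircle).
The farthest pair is (2, 5)–(3, -4) with squared distance 82. The circle on this segment as diameter has centre (2.5, 0.5) and r² = 82/4 = 20.5.
Check (5, -2): distance² to centre = 12.5 ≤ 20.5, so it lies inside.
All remaining points lie in this disk, and no smaller disk contains both endpoints, so this is the minimum enclosing circle.
The points at distance exactly r from the centre are (2, 5), (3, -4) — 2 points.

2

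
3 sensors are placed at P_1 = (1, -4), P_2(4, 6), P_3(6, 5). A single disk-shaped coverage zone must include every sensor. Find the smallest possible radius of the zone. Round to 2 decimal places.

5.23

Side lengths²: P_1P_2² = 109, P_1P_3² = 106, P_2P_3² = 5.
Since P_1P_2² = 109 < 106 + 5 = 111, the triangle is acute, so the smallest enclosing circle is the circumcircle.
Circumcentre = (125/46, 43/46), r² = 28885/1058.
r = √(28885/1058) ≈ 5.23.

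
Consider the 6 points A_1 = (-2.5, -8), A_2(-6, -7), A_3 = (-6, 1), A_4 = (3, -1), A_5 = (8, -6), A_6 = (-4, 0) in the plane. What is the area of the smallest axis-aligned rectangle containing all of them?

126

x ranges over [-6, 8], width 14.
y ranges over [-8, 1], height 9.
Area = 14 × 9 = 126.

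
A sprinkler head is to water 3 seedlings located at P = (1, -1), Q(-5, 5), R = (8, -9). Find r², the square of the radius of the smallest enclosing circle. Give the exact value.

91.25

Side lengths²: PQ² = 72, PR² = 113, QR² = 365.
Since QR² = 365 ≥ 113 + 72 = 185, the angle opposite QR is not acute, so the smallest enclosing circle has QR as diameter.
Centre = midpoint of QR = (1.5, -2), r² = 365/4 = 91.25.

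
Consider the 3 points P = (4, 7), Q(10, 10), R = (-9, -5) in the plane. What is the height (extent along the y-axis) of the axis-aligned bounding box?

15

max y = 10, min y = -5, so height = 15.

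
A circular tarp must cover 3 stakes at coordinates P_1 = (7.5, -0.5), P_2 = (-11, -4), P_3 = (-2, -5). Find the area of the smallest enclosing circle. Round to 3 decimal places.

Side lengths²: P_1P_2² = 354.5, P_1P_3² = 110.5, P_2P_3² = 82.
Since P_1P_2² = 354.5 ≥ 110.5 + 82 = 192.5, the angle opposite P_1P_2 is not acute, so the smallest enclosing circle has P_1P_2 as diameter.
Centre = midpoint of P_1P_2 = (-1.75, -2.25), r² = 354.5/4 = 88.625.
Area = π·r² = π·88.625 ≈ 278.424.

278.424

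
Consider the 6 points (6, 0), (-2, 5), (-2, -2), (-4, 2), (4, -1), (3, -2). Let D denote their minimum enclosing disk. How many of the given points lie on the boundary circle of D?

2

The farthest pair is (6, 0)–(-4, 2) with squared distance 104. The circle on this segment as diameter has centre (1, 1) and r² = 104/4 = 26.
Check (-2, 5): distance² to centre = 25 ≤ 26, so it lies inside.
All remaining points lie in this disk, and no smaller disk contains both endpoints, so this is the minimum enclosing circle.
The points at distance exactly r from the centre are (6, 0), (-4, 2) — 2 points.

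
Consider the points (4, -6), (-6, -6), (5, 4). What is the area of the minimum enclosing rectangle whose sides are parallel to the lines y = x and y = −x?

105

In coordinates u = x + y, v = x − y the rectangle is axis-aligned; the map (x,y)→(u,v) scales areas by 2.
u-values: -2, -12, 9; range = 9 − (-12) = 21.
v-values: 10, 0, 1; range = 10 − 0 = 10.
Area = (21 × 10) / 2 = 105.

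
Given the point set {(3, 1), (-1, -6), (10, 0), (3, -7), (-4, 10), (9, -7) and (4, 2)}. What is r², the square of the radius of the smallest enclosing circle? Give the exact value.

114.5

The minimum enclosing circle of a finite set is fixed by two of the points (as a diameter) or three (as a circumcircle).
The farthest pair is (-4, 10)–(9, -7) with squared distance 458. The circle on this segment as diameter has centre (2.5, 1.5) and r² = 458/4 = 114.5.
Check (3, 1): distance² to centre = 0.5 ≤ 114.5, so it lies inside.
All remaining points lie in this disk, and no smaller disk contains both endpoints, so this is the minimum enclosing circle.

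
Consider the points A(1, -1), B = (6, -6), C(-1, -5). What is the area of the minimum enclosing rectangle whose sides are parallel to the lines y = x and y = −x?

30

In coordinates u = x + y, v = x − y the rectangle is axis-aligned; the map (x,y)→(u,v) scales areas by 2.
u-values: 0, 0, -6; range = 0 − (-6) = 6.
v-values: 2, 12, 4; range = 12 − 2 = 10.
Area = (6 × 10) / 2 = 30.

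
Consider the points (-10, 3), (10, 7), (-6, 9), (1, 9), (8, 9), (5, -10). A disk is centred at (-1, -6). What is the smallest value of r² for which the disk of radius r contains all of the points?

306

The required radius is the distance from (-1, -6) to the farthest point.
Squared distances: 162, 290, 250, 229, 306, 52.
Maximum is 306, attained at (8, 9).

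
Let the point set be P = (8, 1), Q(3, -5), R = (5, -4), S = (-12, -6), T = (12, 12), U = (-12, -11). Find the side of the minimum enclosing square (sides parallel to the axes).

The bounding box has width 24 and height 23.
An axis-aligned square enclosing the set must have side ≥ max(width, height).
So the minimum side is max(24, 23) = 24.

24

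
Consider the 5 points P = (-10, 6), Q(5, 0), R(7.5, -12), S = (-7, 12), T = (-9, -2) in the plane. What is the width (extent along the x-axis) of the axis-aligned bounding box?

max x = 7.5, min x = -10, so width = 17.5.

17.5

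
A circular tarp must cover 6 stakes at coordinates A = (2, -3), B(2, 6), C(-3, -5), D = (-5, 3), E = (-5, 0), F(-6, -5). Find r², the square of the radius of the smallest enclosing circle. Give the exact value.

The farthest pair is B–F with squared distance 185. The circle on this segment as diameter has centre (-2, 0.5) and r² = 185/4 = 46.25.
Check A: distance² to centre = 28.25 ≤ 46.25, so it lies inside.
All remaining points lie in this disk, and no smaller disk contains both endpoints, so this is the minimum enclosing circle.

46.25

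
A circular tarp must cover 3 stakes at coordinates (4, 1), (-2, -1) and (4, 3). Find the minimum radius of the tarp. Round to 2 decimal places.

3.61

Call the three points A, B, C in the order given.
Side lengths²: AB² = 40, AC² = 4, BC² = 52.
Since BC² = 52 ≥ 40 + 4 = 44, the angle opposite BC is not acute, so the smallest enclosing circle has BC as diameter.
Centre = midpoint of BC = (1, 1), r² = 52/4 = 13.
r = √13 ≈ 3.61.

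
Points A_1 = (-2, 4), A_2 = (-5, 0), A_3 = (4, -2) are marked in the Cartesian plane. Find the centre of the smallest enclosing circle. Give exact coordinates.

(-5/14, -5/14)

Side lengths²: A_1A_2² = 25, A_1A_3² = 72, A_2A_3² = 85.
Since A_2A_3² = 85 < 72 + 25 = 97, the triangle is acute, so the smallest enclosing circle is the circumcircle.
Circumcentre = (-5/14, -5/14), r² = 2125/98.
Centre = (-5/14, -5/14).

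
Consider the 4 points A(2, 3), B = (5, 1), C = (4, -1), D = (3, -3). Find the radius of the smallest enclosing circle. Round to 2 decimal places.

The minimum enclosing circle of a finite set is fixed by two of the points (as a diameter) or three (as a circumcircle).
The farthest pair is A–D with squared distance 37. The circle on this segment as diameter has centre (2.5, 0) and r² = 37/4 = 9.25.
Check B: distance² to centre = 7.25 ≤ 9.25, so it lies inside.
All remaining points lie in this disk, and no smaller disk contains both endpoints, so this is the minimum enclosing circle.
r = √(9.25) ≈ 3.04.

3.04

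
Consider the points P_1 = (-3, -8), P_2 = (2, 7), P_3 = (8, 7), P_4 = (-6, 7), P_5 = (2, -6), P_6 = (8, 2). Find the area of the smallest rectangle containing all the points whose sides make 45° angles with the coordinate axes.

273

In coordinates u = x + y, v = x − y the rectangle is axis-aligned; the map (x,y)→(u,v) scales areas by 2.
u-values: -11, 9, 15, 1, -4, 10; range = 15 − (-11) = 26.
v-values: 5, -5, 1, -13, 8, 6; range = 8 − (-13) = 21.
Area = (26 × 21) / 2 = 273.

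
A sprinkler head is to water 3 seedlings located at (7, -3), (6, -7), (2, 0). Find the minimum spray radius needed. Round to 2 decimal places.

Call the three points A, B, C in the order given.
Side lengths²: AB² = 17, AC² = 34, BC² = 65.
Since BC² = 65 ≥ 34 + 17 = 51, the angle opposite BC is not acute, so the smallest enclosing circle has BC as diameter.
Centre = midpoint of BC = (4, -3.5), r² = 65/4 = 16.25.
r = √(16.25) ≈ 4.03.

4.03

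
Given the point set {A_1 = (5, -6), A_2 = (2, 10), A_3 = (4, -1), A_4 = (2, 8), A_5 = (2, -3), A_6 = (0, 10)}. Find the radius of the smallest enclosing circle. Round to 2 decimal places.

The farthest pair is A_1–A_6 with squared distance 281. The circle on this segment as diameter has centre (2.5, 2) and r² = 281/4 = 70.25.
Check A_2: distance² to centre = 64.25 ≤ 70.25, so it lies inside.
All remaining points lie in this disk, and no smaller disk contains both endpoints, so this is the minimum enclosing circle.
r = √(70.25) ≈ 8.38.

8.38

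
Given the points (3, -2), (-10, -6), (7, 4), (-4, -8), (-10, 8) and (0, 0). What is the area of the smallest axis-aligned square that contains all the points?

289

The bounding box has width 17 and height 16.
An axis-aligned square enclosing the set must have side ≥ max(width, height).
So the minimum side is max(17, 16) = 17.
Area = 17² = 289.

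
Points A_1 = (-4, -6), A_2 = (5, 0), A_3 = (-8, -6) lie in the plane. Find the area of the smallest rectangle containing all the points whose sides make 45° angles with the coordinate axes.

66.5

In coordinates u = x + y, v = x − y the rectangle is axis-aligned; the map (x,y)→(u,v) scales areas by 2.
u-values: -10, 5, -14; range = 5 − (-14) = 19.
v-values: 2, 5, -2; range = 5 − (-2) = 7.
Area = (19 × 7) / 2 = 66.5.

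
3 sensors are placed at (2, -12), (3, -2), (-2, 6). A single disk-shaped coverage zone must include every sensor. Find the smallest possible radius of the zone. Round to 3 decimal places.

9.220

Call the three points A, B, C in the order given.
Side lengths²: AB² = 101, AC² = 340, BC² = 89.
Since AC² = 340 ≥ 101 + 89 = 190, the angle opposite AC is not acute, so the smallest enclosing circle has AC as diameter.
Centre = midpoint of AC = (0, -3), r² = 340/4 = 85.
r = √85 ≈ 9.220.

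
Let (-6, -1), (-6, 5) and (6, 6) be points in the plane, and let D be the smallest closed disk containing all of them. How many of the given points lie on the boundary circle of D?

2

Call the three points A, B, C in the order given.
Side lengths²: AB² = 36, AC² = 193, BC² = 145.
Since AC² = 193 ≥ 145 + 36 = 181, the angle opposite AC is not acute, so the smallest enclosing circle has AC as diameter.
Centre = midpoint of AC = (0, 2.5), r² = 193/4 = 48.25.
The points at distance exactly r from the centre are (-6, -1), (6, 6) — 2 points.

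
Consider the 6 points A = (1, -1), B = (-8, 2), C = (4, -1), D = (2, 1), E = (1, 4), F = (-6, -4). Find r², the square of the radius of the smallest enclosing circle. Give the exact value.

By Welzl's lemma the MEC is supported by two points (diametrically opposite) or three points (on a circumcircle).
The farthest pair is B–C with squared distance 153. The circle on this segment as diameter has centre (-2, 0.5) and r² = 153/4 = 38.25.
Check A: distance² to centre = 11.25 ≤ 38.25, so it lies inside.
All remaining points lie in this disk, and no smaller disk contains both endpoints, so this is the minimum enclosing circle.

38.25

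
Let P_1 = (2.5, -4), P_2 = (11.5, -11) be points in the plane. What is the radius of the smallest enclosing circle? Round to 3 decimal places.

5.701

The smallest circle enclosing two points has them as diameter endpoints.
Centre = midpoint = (7, -7.5); r² = |P_1P_2|²/4 = 130/4 = 32.5.
r = √(32.5) ≈ 5.701.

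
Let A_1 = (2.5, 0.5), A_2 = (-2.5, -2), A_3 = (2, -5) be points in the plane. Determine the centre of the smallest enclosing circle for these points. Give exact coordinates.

Side lengths²: A_1A_2² = 31.25, A_1A_3² = 30.5, A_2A_3² = 29.25.
Since A_1A_2² = 31.25 < 30.5 + 29.25 = 59.75, the triangle is acute, so the smallest enclosing circle is the circumcircle.
Circumcentre = (19/28, -59/28), r² = 3965/392.
Centre = (19/28, -59/28).

(19/28, -59/28)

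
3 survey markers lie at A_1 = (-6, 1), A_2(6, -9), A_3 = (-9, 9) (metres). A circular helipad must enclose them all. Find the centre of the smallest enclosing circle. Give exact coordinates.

(-1.5, 0)

Side lengths²: A_1A_2² = 244, A_1A_3² = 73, A_2A_3² = 549.
Since A_2A_3² = 549 ≥ 244 + 73 = 317, the angle opposite A_2A_3 is not acute, so the smallest enclosing circle has A_2A_3 as diameter.
Centre = midpoint of A_2A_3 = (-1.5, 0), r² = 549/4 = 137.25.
Centre = (-1.5, 0).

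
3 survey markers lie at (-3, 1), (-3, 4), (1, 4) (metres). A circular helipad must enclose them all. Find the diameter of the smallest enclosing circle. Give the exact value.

5

Call the three points A, B, C in the order given.
Side lengths²: AB² = 9, AC² = 25, BC² = 16.
Since AC² = 25 ≥ 16 + 9 = 25, the angle opposite AC is not acute, so the smallest enclosing circle has AC as diameter.
Centre = midpoint of AC = (-1, 2.5), r² = 25/4 = 6.25.
Diameter = 2r = 2√(6.25) = 5.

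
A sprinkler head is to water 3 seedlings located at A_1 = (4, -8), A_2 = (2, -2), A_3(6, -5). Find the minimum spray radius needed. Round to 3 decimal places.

3.162

Side lengths²: A_1A_2² = 40, A_1A_3² = 13, A_2A_3² = 25.
Since A_1A_2² = 40 ≥ 25 + 13 = 38, the angle opposite A_1A_2 is not acute, so the smallest enclosing circle has A_1A_2 as diameter.
Centre = midpoint of A_1A_2 = (3, -5), r² = 40/4 = 10.
r = √10 ≈ 3.162.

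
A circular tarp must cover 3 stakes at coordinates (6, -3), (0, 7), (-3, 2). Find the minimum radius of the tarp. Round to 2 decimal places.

Call the three points A, B, C in the order given.
Side lengths²: AB² = 136, AC² = 106, BC² = 34.
Since AB² = 136 < 106 + 34 = 140, the triangle is acute, so the smallest enclosing circle is the circumcircle.
Circumcentre = (17/6, 1.9), r² = 15317/450.
r = √(15317/450) ≈ 5.83.

5.83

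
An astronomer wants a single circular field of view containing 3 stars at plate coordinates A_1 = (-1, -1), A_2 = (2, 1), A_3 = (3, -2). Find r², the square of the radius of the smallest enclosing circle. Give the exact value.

1105/242

Side lengths²: A_1A_2² = 13, A_1A_3² = 17, A_2A_3² = 10.
Since A_1A_3² = 17 < 13 + 10 = 23, the triangle is acute, so the smallest enclosing circle is the circumcircle.
Circumcentre = (25/22, -21/22), r² = 1105/242.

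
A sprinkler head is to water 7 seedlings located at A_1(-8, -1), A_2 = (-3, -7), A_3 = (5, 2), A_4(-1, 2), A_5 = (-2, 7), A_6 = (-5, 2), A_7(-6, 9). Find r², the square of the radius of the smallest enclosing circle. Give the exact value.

130645/1922

By Welzl's lemma the MEC is supported by two points (diametrically opposite) or three points (on a circumcircle).
The minimum enclosing circle is determined by three boundary points: A_2, A_3, A_7.
Their circumcentre is (-199/62, 77/62) with r² = 130645/1922.
The farthest remaining point A_5 is at distance² 66537/1922 ≤ 130645/1922.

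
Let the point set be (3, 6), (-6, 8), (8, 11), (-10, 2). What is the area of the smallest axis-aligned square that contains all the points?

The bounding box has width 18 and height 9.
An axis-aligned square enclosing the set must have side ≥ max(width, height).
So the minimum side is max(18, 9) = 18.
Area = 18² = 324.

324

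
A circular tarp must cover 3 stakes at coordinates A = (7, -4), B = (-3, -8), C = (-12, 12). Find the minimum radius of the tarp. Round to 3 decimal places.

12.420

Side lengths²: AB² = 116, AC² = 617, BC² = 481.
Since AC² = 617 ≥ 481 + 116 = 597, the angle opposite AC is not acute, so the smallest enclosing circle has AC as diameter.
Centre = midpoint of AC = (-2.5, 4), r² = 617/4 = 154.25.
r = √(154.25) ≈ 12.420.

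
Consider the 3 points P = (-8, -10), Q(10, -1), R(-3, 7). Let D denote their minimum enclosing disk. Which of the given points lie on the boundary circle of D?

Side lengths²: PQ² = 405, PR² = 314, QR² = 233.
Since PQ² = 405 < 314 + 233 = 547, the triangle is acute, so the smallest enclosing circle is the circumcircle.
Circumcentre = (-13/58, -177/58), r² = 182905/1682.
The points at distance exactly r from the centre are P, Q, R — 3 points.

P, Q, R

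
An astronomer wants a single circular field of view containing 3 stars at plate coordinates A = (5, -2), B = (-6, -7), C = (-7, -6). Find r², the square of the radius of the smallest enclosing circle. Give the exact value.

40

Side lengths²: AB² = 146, AC² = 160, BC² = 2.
Since AC² = 160 ≥ 146 + 2 = 148, the angle opposite AC is not acute, so the smallest enclosing circle has AC as diameter.
Centre = midpoint of AC = (-1, -4), r² = 160/4 = 40.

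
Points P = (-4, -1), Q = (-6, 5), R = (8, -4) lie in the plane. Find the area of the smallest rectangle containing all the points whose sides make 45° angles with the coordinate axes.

103.5

In coordinates u = x + y, v = x − y the rectangle is axis-aligned; the map (x,y)→(u,v) scales areas by 2.
u-values: -5, -1, 4; range = 4 − (-5) = 9.
v-values: -3, -11, 12; range = 12 − (-11) = 23.
Area = (9 × 23) / 2 = 103.5.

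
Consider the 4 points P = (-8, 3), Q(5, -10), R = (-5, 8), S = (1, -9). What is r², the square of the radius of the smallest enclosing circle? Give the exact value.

106

By Welzl's lemma the MEC is supported by two points (diametrically opposite) or three points (on a circumcircle).
The farthest pair is Q–R with squared distance 424. The circle on this segment as diameter has centre (0, -1) and r² = 424/4 = 106.
Check P: distance² to centre = 80 ≤ 106, so it lies inside.
All remaining points lie in this disk, and no smaller disk contains both endpoints, so this is the minimum enclosing circle.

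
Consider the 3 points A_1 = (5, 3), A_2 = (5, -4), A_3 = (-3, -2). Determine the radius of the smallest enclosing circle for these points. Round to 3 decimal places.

4.862

Side lengths²: A_1A_2² = 49, A_1A_3² = 89, A_2A_3² = 68.
Since A_1A_3² = 89 < 68 + 49 = 117, the triangle is acute, so the smallest enclosing circle is the circumcircle.
Circumcentre = (1.625, -0.5), r² = 23.640625.
r = √(23.640625) ≈ 4.862.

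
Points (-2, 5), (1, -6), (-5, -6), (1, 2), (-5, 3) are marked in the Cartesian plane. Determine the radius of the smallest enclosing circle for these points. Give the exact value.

By Welzl's lemma the MEC is supported by two points (diametrically opposite) or three points (on a circumcircle).
The minimum enclosing circle is determined by three boundary points: (-2, 5), (1, -6), (-5, -6).
Their circumcentre is (-2, -10/11) with r² = 4225/121.
The farthest remaining point (-5, 3) is at distance² 2938/121 ≤ 4225/121.
r = √(4225/121) = 65/11.

65/11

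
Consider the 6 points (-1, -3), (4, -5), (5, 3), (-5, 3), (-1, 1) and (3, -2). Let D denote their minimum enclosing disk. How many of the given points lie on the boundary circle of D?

The minimum enclosing circle is determined by three boundary points: (4, -5), (5, 3), (-5, 3).
Their circumcentre is (0, -0.4375) with r² = 36.81640625.
The farthest remaining point (3, -2) is at distance² 11.44140625 ≤ 36.81640625.
The points at distance exactly r from the centre are (4, -5), (5, 3), (-5, 3) — 3 points.

3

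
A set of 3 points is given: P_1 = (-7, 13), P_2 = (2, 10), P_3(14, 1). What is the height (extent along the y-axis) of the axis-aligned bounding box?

12

max y = 13, min y = 1, so height = 12.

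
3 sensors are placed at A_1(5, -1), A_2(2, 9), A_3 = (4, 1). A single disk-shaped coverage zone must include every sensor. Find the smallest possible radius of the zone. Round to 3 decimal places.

5.220

Side lengths²: A_1A_2² = 109, A_1A_3² = 5, A_2A_3² = 68.
Since A_1A_2² = 109 ≥ 68 + 5 = 73, the angle opposite A_1A_2 is not acute, so the smallest enclosing circle has A_1A_2 as diameter.
Centre = midpoint of A_1A_2 = (3.5, 4), r² = 109/4 = 27.25.
r = √(27.25) ≈ 5.220.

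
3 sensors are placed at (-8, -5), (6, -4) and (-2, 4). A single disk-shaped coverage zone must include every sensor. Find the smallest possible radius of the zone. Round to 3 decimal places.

Call the three points A, B, C in the order given.
Side lengths²: AB² = 197, AC² = 117, BC² = 128.
Since AB² = 197 < 128 + 117 = 245, the triangle is acute, so the smallest enclosing circle is the circumcircle.
Circumcentre = (-1.1, -3.1), r² = 51.22.
r = √(51.22) ≈ 7.157.

7.157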